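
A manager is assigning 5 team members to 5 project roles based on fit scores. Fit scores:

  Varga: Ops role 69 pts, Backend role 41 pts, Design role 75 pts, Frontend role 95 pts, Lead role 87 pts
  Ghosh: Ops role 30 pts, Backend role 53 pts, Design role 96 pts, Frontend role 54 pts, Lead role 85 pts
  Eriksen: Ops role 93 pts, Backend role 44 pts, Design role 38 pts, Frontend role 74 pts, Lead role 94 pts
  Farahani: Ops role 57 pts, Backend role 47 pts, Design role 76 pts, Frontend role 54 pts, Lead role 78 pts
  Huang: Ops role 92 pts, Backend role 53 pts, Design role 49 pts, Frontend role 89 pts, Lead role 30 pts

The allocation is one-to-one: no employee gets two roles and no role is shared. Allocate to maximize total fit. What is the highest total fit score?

Max total: 424 pts

Optimal: Varga→Frontend role (95 pts), Ghosh→Design role (96 pts), Eriksen→Lead role (94 pts), Farahani→Backend role (47 pts), Huang→Ops role (92 pts) — total 95+96+94+47+92 = 424 pts.
Column-greedy (each role in turn goes to its best remaining employee) gives 347 pts, worse by 77.
Next-best assignment: Varga→Frontend role, Ghosh→Design role, Eriksen→Ops role, Farahani→Lead role, Huang→Backend role = 415 pts.
No other one-to-one assignment exceeds 424 pts.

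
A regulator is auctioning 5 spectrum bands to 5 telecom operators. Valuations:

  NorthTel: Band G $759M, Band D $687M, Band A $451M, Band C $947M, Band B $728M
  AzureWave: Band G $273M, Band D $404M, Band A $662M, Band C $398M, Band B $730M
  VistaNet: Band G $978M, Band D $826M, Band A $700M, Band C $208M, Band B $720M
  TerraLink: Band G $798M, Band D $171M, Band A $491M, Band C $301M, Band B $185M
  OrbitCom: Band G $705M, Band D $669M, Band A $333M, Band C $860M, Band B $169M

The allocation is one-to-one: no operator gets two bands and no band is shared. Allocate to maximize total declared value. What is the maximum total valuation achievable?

Optimal: NorthTel→Band B ($728M), AzureWave→Band A ($662M), VistaNet→Band D ($826M), TerraLink→Band G ($798M), OrbitCom→Band C ($860M) — total 728+662+826+798+860 = $3874M.
Row-greedy (each operator in turn takes its best remaining band) gives $3815M, worse by 59.

Max total: $3874M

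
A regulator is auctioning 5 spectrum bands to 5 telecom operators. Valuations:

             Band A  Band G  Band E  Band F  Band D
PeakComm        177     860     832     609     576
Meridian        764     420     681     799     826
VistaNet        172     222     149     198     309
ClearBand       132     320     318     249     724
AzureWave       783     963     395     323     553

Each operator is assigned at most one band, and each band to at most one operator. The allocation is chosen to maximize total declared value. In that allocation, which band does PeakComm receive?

Treat this as an assignment problem: match each operator to one band.
Optimal: PeakComm→Band E ($832M), Meridian→Band F ($799M), VistaNet→Band A ($172M), ClearBand→Band D ($724M), AzureWave→Band G ($963M) — total 832+799+172+724+963 = $3490M.
Max-entry greedy (repeatedly take the single best remaining cell) gives $3042M, worse by 448.
Swapping PeakComm↔Meridian (PeakComm→Band F $609M, Meridian→Band E $681M) loses 341.
Checked against all permutations: $3490M is optimal.
PeakComm's own top band is Band G ($860M), but forcing PeakComm→Band G and reassigning the rest optimally gives only $3315M — worse by 175.

PeakComm receives Band E.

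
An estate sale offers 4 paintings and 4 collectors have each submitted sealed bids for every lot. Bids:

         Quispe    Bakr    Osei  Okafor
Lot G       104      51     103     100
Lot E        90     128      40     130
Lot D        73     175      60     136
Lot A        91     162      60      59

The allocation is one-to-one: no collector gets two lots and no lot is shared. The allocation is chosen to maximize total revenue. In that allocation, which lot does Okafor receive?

Okafor receives Lot E.

Optimal: Quispe→Lot A ($91), Bakr→Lot D ($175), Osei→Lot G ($103), Okafor→Lot E ($130) — total 91+175+103+130 = $499.
Max-entry greedy (repeatedly take the single best remaining cell) gives $469, worse by 30.
Swapping Bakr↔Okafor (Bakr→Lot E $128, Okafor→Lot D $136) loses 41.
Okafor's own top lot is Lot D ($136), but forcing Okafor→Lot D and reassigning the rest optimally gives only $491 — worse by 8.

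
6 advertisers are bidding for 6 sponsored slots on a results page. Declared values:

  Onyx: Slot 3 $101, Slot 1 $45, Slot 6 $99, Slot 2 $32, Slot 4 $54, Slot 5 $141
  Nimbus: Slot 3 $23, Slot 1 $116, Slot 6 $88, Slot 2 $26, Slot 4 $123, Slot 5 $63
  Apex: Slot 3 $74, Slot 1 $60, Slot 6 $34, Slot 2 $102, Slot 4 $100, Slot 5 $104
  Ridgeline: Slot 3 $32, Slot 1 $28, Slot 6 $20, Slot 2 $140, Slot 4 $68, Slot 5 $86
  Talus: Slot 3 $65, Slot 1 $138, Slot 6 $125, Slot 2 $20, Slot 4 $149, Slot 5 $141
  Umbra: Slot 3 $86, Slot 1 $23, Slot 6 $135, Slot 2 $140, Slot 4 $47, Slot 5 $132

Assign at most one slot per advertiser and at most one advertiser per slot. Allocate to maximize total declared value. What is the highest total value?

Max total: $755

This is the linear assignment problem.
Optimal: Onyx→Slot 5 ($141), Nimbus→Slot 1 ($116), Apex→Slot 3 ($74), Ridgeline→Slot 2 ($140), Talus→Slot 4 ($149), Umbra→Slot 6 ($135) — total 141+116+74+140+149+135 = $755.
Checked against all permutations: $755 is optimal.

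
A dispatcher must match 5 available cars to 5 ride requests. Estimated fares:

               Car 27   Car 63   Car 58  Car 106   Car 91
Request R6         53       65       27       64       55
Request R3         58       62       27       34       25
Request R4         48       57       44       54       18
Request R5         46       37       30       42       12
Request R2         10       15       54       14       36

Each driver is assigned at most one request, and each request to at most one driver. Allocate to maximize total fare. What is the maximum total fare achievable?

Maximum total: $271

Treat this as an assignment problem: match each driver to one request.
Optimal: Car 27→Request R5 ($46), Car 63→Request R3 ($62), Car 58→Request R2 ($54), Car 106→Request R4 ($54), Car 91→Request R6 ($55) — total 46+62+54+54+55 = $271.
Row-greedy (each driver in turn takes its best remaining request) gives $243, worse by 28.
Next-best assignment: Car 27→Request R3, Car 63→Request R4, Car 58→Request R2, Car 106→Request R5, Car 91→Request R6 = $266.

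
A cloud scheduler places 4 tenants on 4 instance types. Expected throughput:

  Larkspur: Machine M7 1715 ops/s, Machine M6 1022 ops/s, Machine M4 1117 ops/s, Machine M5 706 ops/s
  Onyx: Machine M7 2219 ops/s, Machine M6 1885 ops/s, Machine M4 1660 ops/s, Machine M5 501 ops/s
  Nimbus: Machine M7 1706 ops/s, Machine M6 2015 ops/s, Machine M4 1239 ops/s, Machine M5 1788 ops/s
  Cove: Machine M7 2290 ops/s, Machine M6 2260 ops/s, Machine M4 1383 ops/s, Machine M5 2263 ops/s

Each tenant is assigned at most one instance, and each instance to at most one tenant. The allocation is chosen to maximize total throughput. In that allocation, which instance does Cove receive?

Optimal: Larkspur→Machine M7 (1715 ops/s), Onyx→Machine M4 (1660 ops/s), Nimbus→Machine M6 (2015 ops/s), Cove→Machine M5 (2263 ops/s) — total 1715+1660+2015+2263 = 7653 ops/s.
Column-greedy (each instance in turn goes to its best remaining tenant) gives 6671 ops/s, worse by 982.
Next-best assignment: Larkspur→Machine M4, Onyx→Machine M7, Nimbus→Machine M6, Cove→Machine M5 = 7614 ops/s.
Swapping Nimbus↔Larkspur (Nimbus→Machine M7 1706 ops/s, Larkspur→Machine M6 1022 ops/s) loses 1002.
Every other assignment is strictly worse.
Cove's own top instance is Machine M7 (2290 ops/s), but forcing Cove→Machine M7 and reassigning the rest optimally gives only 7080 ops/s — worse by 573.

Cove receives Machine M5.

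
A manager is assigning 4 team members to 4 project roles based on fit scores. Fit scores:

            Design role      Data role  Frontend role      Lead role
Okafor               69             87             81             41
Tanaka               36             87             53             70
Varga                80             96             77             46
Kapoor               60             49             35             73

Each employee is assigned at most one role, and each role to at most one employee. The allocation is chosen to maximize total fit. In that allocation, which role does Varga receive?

Optimal: Okafor→Frontend role (81 pts), Tanaka→Data role (87 pts), Varga→Design role (80 pts), Kapoor→Lead role (73 pts) — total 81+87+80+73 = 321 pts.
Max-entry greedy (repeatedly take the single best remaining cell) gives 286 pts, worse by 35.
Next-best assignment: Okafor→Frontend role, Tanaka→Lead role, Varga→Data role, Kapoor→Design role = 307 pts.
Swapping Varga↔Okafor (Varga→Frontend role 77 pts, Okafor→Design role 69 pts) loses 15.
No other one-to-one assignment exceeds 321 pts.
Varga's own top role is Data role (96 pts), but forcing Varga→Data role and reassigning the rest optimally gives only 307 pts — worse by 14.

Varga receives Design role.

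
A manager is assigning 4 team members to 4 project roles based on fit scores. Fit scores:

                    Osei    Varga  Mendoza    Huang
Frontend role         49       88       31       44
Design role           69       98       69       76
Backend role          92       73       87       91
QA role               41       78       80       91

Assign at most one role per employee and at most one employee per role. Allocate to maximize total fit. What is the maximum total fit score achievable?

Optimal: Osei→Backend role (92 pts), Varga→Frontend role (88 pts), Mendoza→Design role (69 pts), Huang→QA role (91 pts) — total 92+88+69+91 = 340 pts.
Row-greedy (each employee in turn takes its best remaining role) gives 314 pts, worse by 26.
Next-best assignment: Osei→Backend role, Varga→Frontend role, Mendoza→QA role, Huang→Design role = 336 pts.
Checked against all permutations: 340 pts is optimal.

Maximum total: 340 pts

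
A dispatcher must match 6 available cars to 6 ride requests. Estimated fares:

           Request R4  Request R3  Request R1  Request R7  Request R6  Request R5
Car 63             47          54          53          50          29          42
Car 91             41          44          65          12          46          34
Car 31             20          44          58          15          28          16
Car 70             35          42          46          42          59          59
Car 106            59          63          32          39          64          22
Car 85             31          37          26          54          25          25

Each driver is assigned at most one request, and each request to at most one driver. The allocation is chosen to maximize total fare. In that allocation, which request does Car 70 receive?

Car 70 receives Request R5.

Treat this as an assignment problem: match each driver to one request.
Optimal: Car 63→Request R4 ($47), Car 91→Request R1 ($65), Car 31→Request R3 ($44), Car 70→Request R5 ($59), Car 106→Request R6 ($64), Car 85→Request R7 ($54) — total 47+65+44+59+64+54 = $333.
Max-entry greedy (repeatedly take the single best remaining cell) gives $316, worse by 17.
Swapping Car 31↔Car 63 (Car 31→Request R4 $20, Car 63→Request R3 $54) loses 17.
Every other assignment is strictly worse.
Car 70's own top request is Request R6 ($59), but forcing Car 70→Request R6 and reassigning the rest optimally gives only $323 — worse by 10.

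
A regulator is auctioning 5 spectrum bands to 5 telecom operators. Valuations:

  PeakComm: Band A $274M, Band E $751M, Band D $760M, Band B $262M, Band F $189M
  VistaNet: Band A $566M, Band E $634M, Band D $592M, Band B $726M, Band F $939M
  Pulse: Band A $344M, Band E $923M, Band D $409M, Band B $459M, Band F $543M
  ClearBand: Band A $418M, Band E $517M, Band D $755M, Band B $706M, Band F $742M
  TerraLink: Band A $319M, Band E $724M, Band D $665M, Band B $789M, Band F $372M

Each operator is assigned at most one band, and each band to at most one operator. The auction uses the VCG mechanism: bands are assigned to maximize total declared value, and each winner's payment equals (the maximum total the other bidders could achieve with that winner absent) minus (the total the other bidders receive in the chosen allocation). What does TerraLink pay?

TerraLink pays $288M.

Efficient allocation: PeakComm→Band D ($760M), VistaNet→Band F ($939M), Pulse→Band E ($923M), ClearBand→Band A ($418M), TerraLink→Band B ($789M); total welfare W = $3829M.
TerraLink receives Band B at value $789M, so the others get W − 789 = $3040M.
Without TerraLink: best allocation of the remaining 4 bidders over all 5 bands is PeakComm→Band D ($760M), VistaNet→Band F ($939M), Pulse→Band E ($923M), ClearBand→Band B ($706M), total $3328M.
VCG payment = (others' best without TerraLink) − (others' welfare with TerraLink) = 3328 − 3040 = $288M.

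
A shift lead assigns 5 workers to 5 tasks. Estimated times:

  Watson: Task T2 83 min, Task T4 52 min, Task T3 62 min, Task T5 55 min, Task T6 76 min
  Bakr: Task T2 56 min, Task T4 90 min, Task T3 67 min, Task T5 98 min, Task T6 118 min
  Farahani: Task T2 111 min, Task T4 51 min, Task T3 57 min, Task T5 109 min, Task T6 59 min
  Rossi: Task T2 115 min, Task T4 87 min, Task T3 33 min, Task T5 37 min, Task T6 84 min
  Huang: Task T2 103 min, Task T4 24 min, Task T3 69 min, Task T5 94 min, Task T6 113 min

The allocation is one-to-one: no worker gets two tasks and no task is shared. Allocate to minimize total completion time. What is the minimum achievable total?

Min total: 227 min

This is the linear assignment problem.
Optimal: Watson→Task T5 (55 min), Bakr→Task T2 (56 min), Farahani→Task T6 (59 min), Rossi→Task T3 (33 min), Huang→Task T4 (24 min) — total 55+56+59+33+24 = 227 min.
Row-greedy (each worker in turn takes its cheapest remaining task) gives 315 min, worse by 88.
Next-best assignment: Watson→Task T3, Bakr→Task T2, Farahani→Task T6, Rossi→Task T5, Huang→Task T4 = 238 min.
Every other assignment is strictly worse.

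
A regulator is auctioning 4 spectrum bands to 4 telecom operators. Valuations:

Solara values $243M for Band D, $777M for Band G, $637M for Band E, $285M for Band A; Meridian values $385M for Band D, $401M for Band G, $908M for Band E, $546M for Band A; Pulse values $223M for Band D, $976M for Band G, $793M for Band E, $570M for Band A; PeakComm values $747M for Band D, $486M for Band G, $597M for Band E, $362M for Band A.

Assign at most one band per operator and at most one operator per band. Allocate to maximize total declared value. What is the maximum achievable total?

Maximum total: $3002M

Optimal: Solara→Band G ($777M), Meridian→Band E ($908M), Pulse→Band A ($570M), PeakComm→Band D ($747M) — total 777+908+570+747 = $3002M.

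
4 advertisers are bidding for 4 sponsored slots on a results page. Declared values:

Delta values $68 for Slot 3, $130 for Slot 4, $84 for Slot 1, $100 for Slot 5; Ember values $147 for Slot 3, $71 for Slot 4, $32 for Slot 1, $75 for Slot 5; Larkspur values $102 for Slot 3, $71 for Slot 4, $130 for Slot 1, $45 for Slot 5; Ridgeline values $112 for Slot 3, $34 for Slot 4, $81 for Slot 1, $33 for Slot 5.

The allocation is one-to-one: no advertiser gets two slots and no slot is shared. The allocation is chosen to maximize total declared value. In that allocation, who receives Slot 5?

Ember receives Slot 5.

Optimal: Delta→Slot 4 ($130), Ember→Slot 5 ($75), Larkspur→Slot 1 ($130), Ridgeline→Slot 3 ($112) — total 130+75+130+112 = $447.
Column-greedy (each slot in turn goes to its best remaining advertiser) gives $440, worse by 7.
Next-best assignment: Delta→Slot 4, Ember→Slot 3, Larkspur→Slot 1, Ridgeline→Slot 5 = $440.
Swapping Larkspur↔Ridgeline (Larkspur→Slot 3 $102, Ridgeline→Slot 1 $81) loses 59.
Ember's own top slot is Slot 3 ($147), but forcing Ember→Slot 3 and reassigning the rest optimally gives only $440 — worse by 7.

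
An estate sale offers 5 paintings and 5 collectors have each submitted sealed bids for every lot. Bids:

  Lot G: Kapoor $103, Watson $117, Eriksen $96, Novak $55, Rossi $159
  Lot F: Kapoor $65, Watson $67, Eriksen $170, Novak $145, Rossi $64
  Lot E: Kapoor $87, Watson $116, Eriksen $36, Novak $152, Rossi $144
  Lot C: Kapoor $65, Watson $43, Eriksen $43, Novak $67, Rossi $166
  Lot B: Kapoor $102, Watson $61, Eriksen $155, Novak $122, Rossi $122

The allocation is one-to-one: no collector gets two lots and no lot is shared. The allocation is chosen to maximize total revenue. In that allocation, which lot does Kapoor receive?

This is the linear assignment problem.
Optimal: Kapoor→Lot B ($102), Watson→Lot G ($117), Eriksen→Lot F ($170), Novak→Lot E ($152), Rossi→Lot C ($166) — total 102+117+170+152+166 = $707.
Row-greedy (each collector in turn takes its best remaining lot) gives $677, worse by 30.
Every other assignment is strictly worse.
Kapoor's own top lot is Lot G ($103), but forcing Kapoor→Lot G and reassigning the rest optimally gives only $685 — worse by 22.

Kapoor receives Lot B.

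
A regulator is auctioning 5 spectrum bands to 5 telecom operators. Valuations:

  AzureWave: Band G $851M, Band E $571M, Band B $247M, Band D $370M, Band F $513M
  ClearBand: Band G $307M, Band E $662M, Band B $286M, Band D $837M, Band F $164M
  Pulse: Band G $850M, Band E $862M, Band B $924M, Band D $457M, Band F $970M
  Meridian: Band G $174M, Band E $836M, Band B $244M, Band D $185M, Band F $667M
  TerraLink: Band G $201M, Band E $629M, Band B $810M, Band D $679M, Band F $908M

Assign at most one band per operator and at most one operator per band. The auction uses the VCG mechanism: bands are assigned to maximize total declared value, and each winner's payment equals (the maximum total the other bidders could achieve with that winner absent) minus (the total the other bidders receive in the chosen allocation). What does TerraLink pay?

TerraLink pays $46M.

Efficient allocation: AzureWave→Band G ($851M), ClearBand→Band D ($837M), Pulse→Band B ($924M), Meridian→Band E ($836M), TerraLink→Band F ($908M); total welfare W = $4356M.
TerraLink receives Band F at value $908M, so the others get W − 908 = $3448M.
Without TerraLink: best allocation of the remaining 4 bidders over all 5 bands is AzureWave→Band G ($851M), ClearBand→Band D ($837M), Pulse→Band F ($970M), Meridian→Band E ($836M), total $3494M.
VCG payment = (others' best without TerraLink) − (others' welfare with TerraLink) = 3494 − 3448 = $46M.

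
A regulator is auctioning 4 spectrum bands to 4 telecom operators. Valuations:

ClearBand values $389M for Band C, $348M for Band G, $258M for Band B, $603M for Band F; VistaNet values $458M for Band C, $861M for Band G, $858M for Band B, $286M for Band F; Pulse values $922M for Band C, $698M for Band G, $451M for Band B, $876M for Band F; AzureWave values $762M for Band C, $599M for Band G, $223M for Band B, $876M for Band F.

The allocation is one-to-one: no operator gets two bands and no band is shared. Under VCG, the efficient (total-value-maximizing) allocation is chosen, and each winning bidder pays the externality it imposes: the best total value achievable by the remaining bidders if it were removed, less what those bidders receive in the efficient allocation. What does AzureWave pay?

Efficient allocation: ClearBand→Band G ($348M), VistaNet→Band B ($858M), Pulse→Band C ($922M), AzureWave→Band F ($876M); total welfare W = $3004M.
AzureWave receives Band F at value $876M, so the others get W − 876 = $2128M.
Without AzureWave: best allocation of the remaining 3 bidders over all 4 bands is ClearBand→Band F ($603M), VistaNet→Band G ($861M), Pulse→Band C ($922M), total $2386M.
VCG payment = (others' best without AzureWave) − (others' welfare with AzureWave) = 2386 − 2128 = $258M.

AzureWave pays $258M.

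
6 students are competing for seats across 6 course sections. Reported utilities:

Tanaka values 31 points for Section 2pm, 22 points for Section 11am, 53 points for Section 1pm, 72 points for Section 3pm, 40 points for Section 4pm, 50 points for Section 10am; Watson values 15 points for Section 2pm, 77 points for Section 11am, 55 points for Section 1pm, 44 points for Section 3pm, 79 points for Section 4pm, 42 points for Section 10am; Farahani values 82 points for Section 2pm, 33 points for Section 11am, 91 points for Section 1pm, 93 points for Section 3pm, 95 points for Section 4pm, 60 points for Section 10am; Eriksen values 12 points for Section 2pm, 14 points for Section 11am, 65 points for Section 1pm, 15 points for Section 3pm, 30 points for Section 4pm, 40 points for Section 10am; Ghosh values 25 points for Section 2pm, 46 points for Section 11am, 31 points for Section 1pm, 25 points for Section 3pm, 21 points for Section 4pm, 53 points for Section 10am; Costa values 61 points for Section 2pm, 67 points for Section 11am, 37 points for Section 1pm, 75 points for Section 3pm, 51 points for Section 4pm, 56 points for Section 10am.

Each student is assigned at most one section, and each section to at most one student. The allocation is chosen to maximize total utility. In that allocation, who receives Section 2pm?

Optimal: Tanaka→Section 3pm (72 points), Watson→Section 11am (77 points), Farahani→Section 4pm (95 points), Eriksen→Section 1pm (65 points), Ghosh→Section 10am (53 points), Costa→Section 2pm (61 points) — total 72+77+95+65+53+61 = 423 points.
Next-best assignment: Tanaka→Section 3pm, Watson→Section 4pm, Farahani→Section 2pm, Eriksen→Section 1pm, Ghosh→Section 10am, Costa→Section 11am = 418 points.
Swapping Watson↔Eriksen (Watson→Section 1pm 55 points, Eriksen→Section 11am 14 points) loses 73.
Costa's own top section is Section 3pm (75 points), but forcing Costa→Section 3pm and reassigning the rest optimally gives only 397 points — worse by 26.

Costa receives Section 2pm.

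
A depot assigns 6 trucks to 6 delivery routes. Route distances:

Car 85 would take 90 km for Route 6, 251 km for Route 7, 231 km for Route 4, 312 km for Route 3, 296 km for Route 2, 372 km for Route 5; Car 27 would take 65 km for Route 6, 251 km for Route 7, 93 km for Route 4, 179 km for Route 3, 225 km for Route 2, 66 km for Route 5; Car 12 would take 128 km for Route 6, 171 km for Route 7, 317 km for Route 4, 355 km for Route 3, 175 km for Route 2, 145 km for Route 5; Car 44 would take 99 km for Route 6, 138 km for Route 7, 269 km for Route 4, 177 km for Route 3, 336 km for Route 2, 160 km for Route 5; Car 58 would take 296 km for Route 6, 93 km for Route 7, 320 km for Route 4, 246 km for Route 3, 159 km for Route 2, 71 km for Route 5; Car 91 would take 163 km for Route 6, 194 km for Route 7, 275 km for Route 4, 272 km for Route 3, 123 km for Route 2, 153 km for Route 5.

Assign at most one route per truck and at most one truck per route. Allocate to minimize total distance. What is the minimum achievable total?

Optimal: Car 85→Route 6 (90 km), Car 27→Route 4 (93 km), Car 12→Route 5 (145 km), Car 44→Route 3 (177 km), Car 58→Route 7 (93 km), Car 91→Route 2 (123 km) — total 90+93+145+177+93+123 = 721 km.
No other one-to-one assignment undercuts 721 km.

Minimum total: 721 km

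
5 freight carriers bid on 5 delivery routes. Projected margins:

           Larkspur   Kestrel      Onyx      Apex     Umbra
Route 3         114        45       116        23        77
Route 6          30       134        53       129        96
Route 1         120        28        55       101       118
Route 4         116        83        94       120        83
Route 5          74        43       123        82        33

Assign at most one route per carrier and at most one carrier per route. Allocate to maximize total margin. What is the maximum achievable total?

Maximum total: $609k

This is the linear assignment problem.
Optimal: Larkspur→Route 3 ($114k), Kestrel→Route 6 ($134k), Onyx→Route 5 ($123k), Apex→Route 4 ($120k), Umbra→Route 1 ($118k) — total 114+134+123+120+118 = $609k.
Row-greedy (each carrier in turn takes its best remaining route) gives $574k, worse by 35.
Checked against all permutations: $609k is optimal.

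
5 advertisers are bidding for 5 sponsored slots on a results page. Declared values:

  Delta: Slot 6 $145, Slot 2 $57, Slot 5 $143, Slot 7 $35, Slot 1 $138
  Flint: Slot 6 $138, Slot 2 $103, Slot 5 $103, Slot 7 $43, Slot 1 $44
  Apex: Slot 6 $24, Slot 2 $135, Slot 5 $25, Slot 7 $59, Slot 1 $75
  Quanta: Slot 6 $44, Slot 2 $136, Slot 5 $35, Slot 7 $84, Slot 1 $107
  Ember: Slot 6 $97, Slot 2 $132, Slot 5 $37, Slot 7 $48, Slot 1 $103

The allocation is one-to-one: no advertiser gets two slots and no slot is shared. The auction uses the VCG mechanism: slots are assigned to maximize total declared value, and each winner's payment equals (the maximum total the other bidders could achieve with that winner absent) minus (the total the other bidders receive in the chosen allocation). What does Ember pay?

Ember pays $23.

Efficient allocation: Delta→Slot 5 ($143), Flint→Slot 6 ($138), Apex→Slot 2 ($135), Quanta→Slot 7 ($84), Ember→Slot 1 ($103); total welfare W = $603.
Ember receives Slot 1 at value $103, so the others get W − 103 = $500.
Without Ember: best allocation of the remaining 4 bidders over all 5 slots is Delta→Slot 5 ($143), Flint→Slot 6 ($138), Apex→Slot 2 ($135), Quanta→Slot 1 ($107), total $523.
VCG payment = (others' best without Ember) − (others' welfare with Ember) = 523 − 500 = $23.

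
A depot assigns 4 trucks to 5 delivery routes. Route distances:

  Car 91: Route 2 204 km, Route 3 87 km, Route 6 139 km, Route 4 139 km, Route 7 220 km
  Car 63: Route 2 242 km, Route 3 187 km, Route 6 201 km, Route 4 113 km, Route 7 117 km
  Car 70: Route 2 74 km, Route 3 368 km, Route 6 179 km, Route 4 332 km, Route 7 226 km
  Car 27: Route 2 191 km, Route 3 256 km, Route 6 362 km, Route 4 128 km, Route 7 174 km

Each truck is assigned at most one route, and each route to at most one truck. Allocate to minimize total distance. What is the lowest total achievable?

Treat this as an assignment problem: match each truck to one route.
Optimal: Car 91→Route 3 (87 km), Car 63→Route 7 (117 km), Car 70→Route 2 (74 km), Car 27→Route 4 (128 km) — total 87+117+74+128 = 406 km.
Next-best assignment: Car 91→Route 3, Car 63→Route 4, Car 70→Route 2, Car 27→Route 7 = 448 km.
Every other assignment is strictly worse.

Minimum total: 406 km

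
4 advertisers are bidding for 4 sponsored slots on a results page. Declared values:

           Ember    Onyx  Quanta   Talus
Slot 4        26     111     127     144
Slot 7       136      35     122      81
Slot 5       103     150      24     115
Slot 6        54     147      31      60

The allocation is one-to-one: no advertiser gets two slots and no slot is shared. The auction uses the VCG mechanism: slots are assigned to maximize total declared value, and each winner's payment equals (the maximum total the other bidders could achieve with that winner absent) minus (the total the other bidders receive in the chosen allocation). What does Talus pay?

Efficient allocation: Ember→Slot 7 ($136), Onyx→Slot 6 ($147), Quanta→Slot 4 ($127), Talus→Slot 5 ($115); total welfare W = $525.
Talus receives Slot 5 at value $115, so the others get W − 115 = $410.
Without Talus: best allocation of the remaining 3 bidders over all 4 slots is Ember→Slot 7 ($136), Onyx→Slot 5 ($150), Quanta→Slot 4 ($127), total $413.
VCG payment = (others' best without Talus) − (others' welfare with Talus) = 413 − 410 = $3.

Talus pays $3.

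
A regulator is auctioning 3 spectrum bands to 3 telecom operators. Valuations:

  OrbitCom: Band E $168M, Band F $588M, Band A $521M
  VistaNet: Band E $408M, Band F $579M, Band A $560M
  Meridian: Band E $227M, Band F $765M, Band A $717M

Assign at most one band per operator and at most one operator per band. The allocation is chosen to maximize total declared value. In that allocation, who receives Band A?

Meridian receives Band A.

This is the linear assignment problem.
Optimal: OrbitCom→Band F ($588M), VistaNet→Band E ($408M), Meridian→Band A ($717M) — total 588+408+717 = $1713M.
Column-greedy (each band in turn goes to its best remaining operator) gives $1694M, worse by 19.
Next-best assignment: OrbitCom→Band A, VistaNet→Band E, Meridian→Band F = $1694M.
Swapping VistaNet↔OrbitCom (VistaNet→Band F $579M, OrbitCom→Band E $168M) loses 249.
Meridian's own top band is Band F ($765M), but forcing Meridian→Band F and reassigning the rest optimally gives only $1694M — worse by 19.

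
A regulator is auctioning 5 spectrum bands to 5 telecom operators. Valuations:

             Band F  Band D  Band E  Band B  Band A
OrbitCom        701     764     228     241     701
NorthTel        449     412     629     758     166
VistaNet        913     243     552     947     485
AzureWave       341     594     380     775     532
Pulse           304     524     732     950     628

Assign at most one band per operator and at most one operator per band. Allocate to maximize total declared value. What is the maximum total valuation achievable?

Optimal: OrbitCom→Band D ($764M), NorthTel→Band E ($629M), VistaNet→Band F ($913M), AzureWave→Band A ($532M), Pulse→Band B ($950M) — total 764+629+913+532+950 = $3788M.
Row-greedy (each operator in turn takes its best remaining band) gives $3699M, worse by 89.
Swapping OrbitCom↔AzureWave (OrbitCom→Band A $701M, AzureWave→Band D $594M) loses 1.
Checked against all permutations: $3788M is optimal.

Max total: $3788M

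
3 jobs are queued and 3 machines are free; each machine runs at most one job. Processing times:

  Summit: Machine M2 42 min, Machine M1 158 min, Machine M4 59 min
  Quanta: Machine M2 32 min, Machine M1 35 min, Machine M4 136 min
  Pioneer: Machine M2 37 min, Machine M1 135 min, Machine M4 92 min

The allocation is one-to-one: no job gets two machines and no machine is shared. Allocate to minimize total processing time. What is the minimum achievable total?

This is the linear assignment problem.
Optimal: Summit→Machine M4 (59 min), Quanta→Machine M1 (35 min), Pioneer→Machine M2 (37 min) — total 59+35+37 = 131 min.
Next-best assignment: Summit→Machine M2, Quanta→Machine M1, Pioneer→Machine M4 = 169 min.
No other one-to-one assignment undercuts 131 min.

Minimum total: 131 min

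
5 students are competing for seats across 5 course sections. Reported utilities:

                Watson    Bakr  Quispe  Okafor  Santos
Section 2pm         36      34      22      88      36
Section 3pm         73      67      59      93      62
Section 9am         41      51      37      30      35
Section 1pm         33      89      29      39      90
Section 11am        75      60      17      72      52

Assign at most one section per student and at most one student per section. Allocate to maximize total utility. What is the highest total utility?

Max total: 363 points

Optimal: Watson→Section 11am (75 points), Bakr→Section 9am (51 points), Quispe→Section 3pm (59 points), Okafor→Section 2pm (88 points), Santos→Section 1pm (90 points) — total 75+51+59+88+90 = 363 points.
Max-entry greedy (repeatedly take the single best remaining cell) gives 331 points, worse by 32.
Next-best assignment: Watson→Section 11am, Bakr→Section 3pm, Quispe→Section 9am, Okafor→Section 2pm, Santos→Section 1pm = 357 points.
Swapping Bakr↔Watson (Bakr→Section 11am 60 points, Watson→Section 9am 41 points) loses 25.
No other one-to-one assignment exceeds 363 points.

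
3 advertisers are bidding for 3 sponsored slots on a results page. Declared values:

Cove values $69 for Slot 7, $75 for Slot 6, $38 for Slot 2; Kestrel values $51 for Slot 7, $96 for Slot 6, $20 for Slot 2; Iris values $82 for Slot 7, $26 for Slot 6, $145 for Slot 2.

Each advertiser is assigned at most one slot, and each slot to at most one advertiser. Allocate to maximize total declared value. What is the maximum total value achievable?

Maximum total: $310

Optimal: Cove→Slot 7 ($69), Kestrel→Slot 6 ($96), Iris→Slot 2 ($145) — total 69+96+145 = $310.
Column-greedy (each slot in turn goes to its best remaining advertiser) gives $216, worse by 94.
Next-best assignment: Cove→Slot 6, Kestrel→Slot 7, Iris→Slot 2 = $271.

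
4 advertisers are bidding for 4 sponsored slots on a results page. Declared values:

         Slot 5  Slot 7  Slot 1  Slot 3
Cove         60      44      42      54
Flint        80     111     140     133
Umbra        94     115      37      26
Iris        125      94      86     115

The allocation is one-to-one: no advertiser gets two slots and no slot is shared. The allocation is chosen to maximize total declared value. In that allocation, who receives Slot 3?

Cove receives Slot 3.

This is a one-to-one assignment (maximum-weight bipartite matching).
Optimal: Cove→Slot 3 ($54), Flint→Slot 1 ($140), Umbra→Slot 7 ($115), Iris→Slot 5 ($125) — total 54+140+115+125 = $434.
Row-greedy (each advertiser in turn takes its best remaining slot) gives $430, worse by 4.
Next-best assignment: Cove→Slot 5, Flint→Slot 1, Umbra→Slot 7, Iris→Slot 3 = $430.
Cove's own top slot is Slot 5 ($60), but forcing Cove→Slot 5 and reassigning the rest optimally gives only $430 — worse by 4.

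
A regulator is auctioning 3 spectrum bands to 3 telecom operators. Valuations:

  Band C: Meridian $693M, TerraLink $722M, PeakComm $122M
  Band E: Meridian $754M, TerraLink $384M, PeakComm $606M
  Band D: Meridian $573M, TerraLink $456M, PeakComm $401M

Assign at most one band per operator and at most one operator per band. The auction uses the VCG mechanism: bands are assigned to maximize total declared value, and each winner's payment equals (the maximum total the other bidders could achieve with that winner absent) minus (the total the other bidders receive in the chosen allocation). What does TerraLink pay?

TerraLink pays $120M.

Efficient allocation: Meridian→Band D ($573M), TerraLink→Band C ($722M), PeakComm→Band E ($606M); total welfare W = $1901M.
TerraLink receives Band C at value $722M, so the others get W − 722 = $1179M.
Without TerraLink: best allocation of the remaining 2 bidders over all 3 bands is Meridian→Band C ($693M), PeakComm→Band E ($606M), total $1299M.
VCG payment = (others' best without TerraLink) − (others' welfare with TerraLink) = 1299 − 1179 = $120M.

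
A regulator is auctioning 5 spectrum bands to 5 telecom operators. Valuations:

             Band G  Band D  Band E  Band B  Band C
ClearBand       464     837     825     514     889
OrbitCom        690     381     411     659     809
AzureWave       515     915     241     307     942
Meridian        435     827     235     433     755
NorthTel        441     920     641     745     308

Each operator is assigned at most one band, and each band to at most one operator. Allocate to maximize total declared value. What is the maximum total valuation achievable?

Max total: $4029M

This is a one-to-one assignment (maximum-weight bipartite matching).
Optimal: ClearBand→Band E ($825M), OrbitCom→Band G ($690M), AzureWave→Band C ($942M), Meridian→Band D ($827M), NorthTel→Band B ($745M) — total 825+690+942+827+745 = $4029M.
Row-greedy (each operator in turn takes its best remaining band) gives $3568M, worse by 461.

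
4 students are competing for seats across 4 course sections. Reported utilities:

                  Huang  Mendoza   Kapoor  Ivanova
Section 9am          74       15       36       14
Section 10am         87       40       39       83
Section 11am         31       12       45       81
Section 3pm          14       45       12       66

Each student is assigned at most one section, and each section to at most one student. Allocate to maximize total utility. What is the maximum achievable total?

Max total: 249 points

This is the linear assignment problem.
Optimal: Huang→Section 10am (87 points), Mendoza→Section 3pm (45 points), Kapoor→Section 9am (36 points), Ivanova→Section 11am (81 points) — total 87+45+36+81 = 249 points.
Column-greedy (each section in turn goes to its best remaining student) gives 247 points, worse by 2.
Next-best assignment: Huang→Section 9am, Mendoza→Section 3pm, Kapoor→Section 11am, Ivanova→Section 10am = 247 points.
Every other assignment is strictly worse.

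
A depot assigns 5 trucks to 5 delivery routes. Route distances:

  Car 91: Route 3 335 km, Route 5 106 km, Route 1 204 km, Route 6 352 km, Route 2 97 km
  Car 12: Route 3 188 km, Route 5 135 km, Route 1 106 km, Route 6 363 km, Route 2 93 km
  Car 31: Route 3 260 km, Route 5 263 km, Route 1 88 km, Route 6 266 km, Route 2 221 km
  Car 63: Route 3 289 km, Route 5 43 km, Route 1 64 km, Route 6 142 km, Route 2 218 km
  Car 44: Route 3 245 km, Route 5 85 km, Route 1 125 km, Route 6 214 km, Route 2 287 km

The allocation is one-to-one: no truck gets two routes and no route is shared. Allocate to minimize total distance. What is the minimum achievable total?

This is a one-to-one assignment (minimum-cost bipartite matching).
Optimal: Car 91→Route 2 (97 km), Car 12→Route 3 (188 km), Car 31→Route 1 (88 km), Car 63→Route 6 (142 km), Car 44→Route 5 (85 km) — total 97+188+88+142+85 = 600 km.
Checked against all permutations: 600 km is optimal.

Min total: 600 km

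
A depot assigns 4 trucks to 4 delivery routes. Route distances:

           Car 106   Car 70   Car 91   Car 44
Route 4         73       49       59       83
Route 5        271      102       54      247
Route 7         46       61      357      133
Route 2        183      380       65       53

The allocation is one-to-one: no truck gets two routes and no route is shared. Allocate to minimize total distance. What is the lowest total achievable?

Treat this as an assignment problem: match each truck to one route.
Optimal: Car 106→Route 7 (46 km), Car 70→Route 4 (49 km), Car 91→Route 5 (54 km), Car 44→Route 2 (53 km) — total 46+49+54+53 = 202 km.
Swapping Car 91↔Car 44 (Car 91→Route 2 65 km, Car 44→Route 5 247 km) adds 205.
Every other assignment is strictly worse.

Min total: 202 km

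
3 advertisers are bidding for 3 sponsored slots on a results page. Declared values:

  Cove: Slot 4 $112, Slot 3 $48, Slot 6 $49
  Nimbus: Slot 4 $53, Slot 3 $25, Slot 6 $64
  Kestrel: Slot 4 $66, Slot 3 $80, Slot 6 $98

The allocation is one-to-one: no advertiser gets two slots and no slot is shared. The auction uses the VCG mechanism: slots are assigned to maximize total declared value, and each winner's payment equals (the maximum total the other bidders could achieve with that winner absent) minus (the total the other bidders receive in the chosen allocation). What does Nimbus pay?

Nimbus pays $18.

Efficient allocation: Cove→Slot 4 ($112), Nimbus→Slot 6 ($64), Kestrel→Slot 3 ($80); total welfare W = $256.
Nimbus receives Slot 6 at value $64, so the others get W − 64 = $192.
Without Nimbus: best allocation of the remaining 2 bidders over all 3 slots is Cove→Slot 4 ($112), Kestrel→Slot 6 ($98), total $210.
VCG payment = (others' best without Nimbus) − (others' welfare with Nimbus) = 210 − 192 = $18.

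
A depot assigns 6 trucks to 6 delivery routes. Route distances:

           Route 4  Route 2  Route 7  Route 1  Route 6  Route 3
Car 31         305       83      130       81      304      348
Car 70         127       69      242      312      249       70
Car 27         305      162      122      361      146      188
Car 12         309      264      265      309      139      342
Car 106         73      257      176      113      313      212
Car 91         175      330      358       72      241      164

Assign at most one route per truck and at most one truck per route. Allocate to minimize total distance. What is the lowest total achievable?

Min total: 559 km

Optimal: Car 31→Route 2 (83 km), Car 70→Route 3 (70 km), Car 27→Route 7 (122 km), Car 12→Route 6 (139 km), Car 106→Route 4 (73 km), Car 91→Route 1 (72 km) — total 83+70+122+139+73+72 = 559 km.
Next-best assignment: Car 31→Route 7, Car 70→Route 3, Car 27→Route 2, Car 12→Route 6, Car 106→Route 4, Car 91→Route 1 = 646 km.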